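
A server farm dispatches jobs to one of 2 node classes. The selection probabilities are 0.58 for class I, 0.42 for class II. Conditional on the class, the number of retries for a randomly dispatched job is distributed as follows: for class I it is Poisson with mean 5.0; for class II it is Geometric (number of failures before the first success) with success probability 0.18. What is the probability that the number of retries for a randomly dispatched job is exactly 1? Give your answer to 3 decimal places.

Conditional on each class, P(X = 1): I: 0.0336897; II: 0.1476.
By total probability, P(X = 1) = 0.58·0.0336897 + 0.42·0.1476 = 0.081532.

0.082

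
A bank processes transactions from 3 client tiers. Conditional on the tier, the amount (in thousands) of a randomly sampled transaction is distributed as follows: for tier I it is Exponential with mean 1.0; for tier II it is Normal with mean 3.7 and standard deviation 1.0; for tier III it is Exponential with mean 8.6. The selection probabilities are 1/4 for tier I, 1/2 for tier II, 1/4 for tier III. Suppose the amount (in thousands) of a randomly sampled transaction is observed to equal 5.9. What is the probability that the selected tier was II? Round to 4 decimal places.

0.5365

Likelihoods f(5.9 | ·): I: 0.00273944; II: 0.0354746; III: 0.0585538.
Posterior ∝ prior × likelihood. Numerator for II: 0.5·0.0354746 = 0.0177373.
Normalizing constant: 0.25·0.00273944 + 0.5·0.0354746 + 0.25·0.0585538 = 0.0330606.
P(II | observation) = 0.0177373 / 0.0330606 = 0.536508.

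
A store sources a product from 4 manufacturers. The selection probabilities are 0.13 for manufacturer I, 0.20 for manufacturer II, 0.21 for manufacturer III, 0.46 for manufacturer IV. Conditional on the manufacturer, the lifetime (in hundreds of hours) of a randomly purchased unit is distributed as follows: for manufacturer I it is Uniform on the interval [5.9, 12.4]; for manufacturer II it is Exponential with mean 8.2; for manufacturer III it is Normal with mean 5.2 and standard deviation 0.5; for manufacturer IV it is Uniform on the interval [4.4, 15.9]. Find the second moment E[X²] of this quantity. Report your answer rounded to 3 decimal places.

For each component E[X²] = Var + (mean)², giving I: 87.2433; II: 134.48; III: 27.29; IV: 114.043.
Overall E[X²] = 0.13·87.2433 + 0.2·134.48 + 0.21·27.29 + 0.46·114.043 = 96.4285.

96.428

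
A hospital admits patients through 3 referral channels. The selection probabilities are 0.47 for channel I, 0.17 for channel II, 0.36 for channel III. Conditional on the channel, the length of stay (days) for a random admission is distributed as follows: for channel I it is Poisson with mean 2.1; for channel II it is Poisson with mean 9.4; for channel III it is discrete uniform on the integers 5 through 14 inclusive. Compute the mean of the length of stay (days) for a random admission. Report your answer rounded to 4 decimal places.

6.0050

Component means — I: 2.1; II: 9.4; III: 9.5.
E[X] = 0.47·2.1 + 0.17·9.4 + 0.36·9.5 = 6.005.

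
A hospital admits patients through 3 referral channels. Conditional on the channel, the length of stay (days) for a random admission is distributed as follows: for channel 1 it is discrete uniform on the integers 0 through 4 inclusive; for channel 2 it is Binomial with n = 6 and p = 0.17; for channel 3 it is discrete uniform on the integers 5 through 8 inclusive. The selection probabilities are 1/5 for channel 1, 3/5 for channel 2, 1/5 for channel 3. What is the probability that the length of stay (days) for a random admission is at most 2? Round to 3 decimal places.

0.681

Conditional on each channel, P(X ≤ 2): 1: 0.6; 2: 0.934454; 3: 0.
By total probability, P(X ≤ 2) = 0.2·0.6 + 0.6·0.934454 + 0.2·0 = 0.680673.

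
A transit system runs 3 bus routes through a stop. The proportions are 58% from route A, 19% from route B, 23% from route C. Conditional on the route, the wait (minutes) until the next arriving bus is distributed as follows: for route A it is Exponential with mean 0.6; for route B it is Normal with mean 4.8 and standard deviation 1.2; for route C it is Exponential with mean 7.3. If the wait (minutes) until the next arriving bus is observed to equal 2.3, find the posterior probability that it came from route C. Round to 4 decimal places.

0.4498

Likelihoods f(2.3 | ·): A: 0.0360623; B: 0.0379533; C: 0.0999642.
Posterior ∝ prior × likelihood. Numerator for C: 0.23·0.0999642 = 0.0229918.
Normalizing constant: 0.58·0.0360623 + 0.19·0.0379533 + 0.23·0.0999642 = 0.051119.
P(C | observation) = 0.0229918 / 0.051119 = 0.449769.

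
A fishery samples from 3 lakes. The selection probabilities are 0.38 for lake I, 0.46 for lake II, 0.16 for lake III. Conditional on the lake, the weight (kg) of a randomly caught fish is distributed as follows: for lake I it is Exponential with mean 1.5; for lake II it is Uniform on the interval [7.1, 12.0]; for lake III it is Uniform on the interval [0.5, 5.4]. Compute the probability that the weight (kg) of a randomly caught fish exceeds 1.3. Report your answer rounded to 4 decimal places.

Conditional on each lake, P(X > 1.3): I: 0.42035; II: 1; III: 0.836735.
By total probability, P(X > 1.3) = 0.38·0.42035 + 0.46·1 + 0.16·0.836735 = 0.753611.

0.7536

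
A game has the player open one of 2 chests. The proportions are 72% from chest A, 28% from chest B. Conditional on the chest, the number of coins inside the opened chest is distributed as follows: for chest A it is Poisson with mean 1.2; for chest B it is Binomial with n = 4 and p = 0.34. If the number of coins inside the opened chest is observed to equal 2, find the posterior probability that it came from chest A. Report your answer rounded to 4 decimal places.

0.6486

Likelihoods P(X=2 | ·): A: 0.21686; B: 0.302132.
Posterior ∝ prior × likelihood. Numerator for A: 0.72·0.21686 = 0.156139.
Normalizing constant: 0.72·0.21686 + 0.28·0.302132 = 0.240736.
P(A | observation) = 0.156139 / 0.240736 = 0.64859.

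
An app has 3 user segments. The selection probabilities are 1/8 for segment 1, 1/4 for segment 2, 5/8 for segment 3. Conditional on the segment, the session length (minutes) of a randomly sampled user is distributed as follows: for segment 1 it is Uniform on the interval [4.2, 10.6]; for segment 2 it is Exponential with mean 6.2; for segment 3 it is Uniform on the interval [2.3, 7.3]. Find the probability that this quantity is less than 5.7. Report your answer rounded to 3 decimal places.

Conditional on each segment, P(X < 5.7): 1: 0.234375; 2: 0.601224; 3: 0.68.
By total probability, P(X < 5.7) = 0.125·0.234375 + 0.25·0.601224 + 0.625·0.68 = 0.604603.

0.605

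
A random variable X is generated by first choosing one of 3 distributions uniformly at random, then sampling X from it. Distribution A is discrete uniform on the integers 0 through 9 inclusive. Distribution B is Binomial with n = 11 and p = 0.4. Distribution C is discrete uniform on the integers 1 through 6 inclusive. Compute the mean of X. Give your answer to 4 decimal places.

Component means — A: 4.5; B: 4.4; C: 3.5.
E[X] = 0.333333·4.5 + 0.333333·4.4 + 0.333333·3.5 = 4.13333.

4.1333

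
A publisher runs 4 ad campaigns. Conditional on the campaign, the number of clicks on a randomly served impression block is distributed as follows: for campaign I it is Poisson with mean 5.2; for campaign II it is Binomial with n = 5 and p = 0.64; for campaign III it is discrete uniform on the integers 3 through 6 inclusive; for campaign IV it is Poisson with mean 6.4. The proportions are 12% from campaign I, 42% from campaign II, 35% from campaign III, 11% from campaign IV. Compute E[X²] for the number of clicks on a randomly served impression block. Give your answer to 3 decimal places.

21.388

For each component E[X²] = Var + (mean)², giving I: 32.24; II: 11.392; III: 21.5; IV: 47.36.
Overall E[X²] = 0.12·32.24 + 0.42·11.392 + 0.35·21.5 + 0.11·47.36 = 21.388.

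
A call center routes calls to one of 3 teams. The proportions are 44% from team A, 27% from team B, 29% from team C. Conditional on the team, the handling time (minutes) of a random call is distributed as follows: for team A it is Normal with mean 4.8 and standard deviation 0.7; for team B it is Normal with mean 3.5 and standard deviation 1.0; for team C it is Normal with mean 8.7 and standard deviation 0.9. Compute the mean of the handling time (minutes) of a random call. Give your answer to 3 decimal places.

Component means — A: 4.8; B: 3.5; C: 8.7.
E[X] = 0.44·4.8 + 0.27·3.5 + 0.29·8.7 = 5.58.

5.580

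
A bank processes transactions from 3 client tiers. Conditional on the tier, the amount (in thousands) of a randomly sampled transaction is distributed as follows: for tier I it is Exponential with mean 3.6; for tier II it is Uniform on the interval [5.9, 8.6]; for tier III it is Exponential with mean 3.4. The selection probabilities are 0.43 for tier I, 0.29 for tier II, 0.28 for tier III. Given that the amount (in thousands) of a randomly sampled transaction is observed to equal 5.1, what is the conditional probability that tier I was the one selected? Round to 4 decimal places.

0.6119

Likelihoods f(5.1 | ·): I: 0.067367; II: 0; III: 0.0656265.
Posterior ∝ prior × likelihood. Numerator for I: 0.43·0.067367 = 0.0289678.
Normalizing constant: 0.43·0.067367 + 0.29·0 + 0.28·0.0656265 = 0.0473432.
P(I | observation) = 0.0289678 / 0.0473432 = 0.611868.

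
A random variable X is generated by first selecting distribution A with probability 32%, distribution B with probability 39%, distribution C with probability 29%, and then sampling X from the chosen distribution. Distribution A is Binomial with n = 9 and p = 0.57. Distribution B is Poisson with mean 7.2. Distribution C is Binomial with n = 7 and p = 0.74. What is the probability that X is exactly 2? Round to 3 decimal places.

0.022

Conditional on each component, P(X = 2): A: 0.031793; B: 0.0193515; C: 0.0136631.
By total probability, P(X = 2) = 0.32·0.031793 + 0.39·0.0193515 + 0.29·0.0136631 = 0.0216831.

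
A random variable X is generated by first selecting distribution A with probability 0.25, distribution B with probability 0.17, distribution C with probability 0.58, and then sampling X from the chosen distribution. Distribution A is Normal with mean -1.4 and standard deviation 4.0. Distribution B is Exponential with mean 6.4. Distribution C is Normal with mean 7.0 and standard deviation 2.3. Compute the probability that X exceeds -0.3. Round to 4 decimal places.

Conditional on each component, P(X > -0.3): A: 0.391658; B: 1; C: 0.999248.
By total probability, P(X > -0.3) = 0.25·0.391658 + 0.17·1 + 0.58·0.999248 = 0.847478.

0.8475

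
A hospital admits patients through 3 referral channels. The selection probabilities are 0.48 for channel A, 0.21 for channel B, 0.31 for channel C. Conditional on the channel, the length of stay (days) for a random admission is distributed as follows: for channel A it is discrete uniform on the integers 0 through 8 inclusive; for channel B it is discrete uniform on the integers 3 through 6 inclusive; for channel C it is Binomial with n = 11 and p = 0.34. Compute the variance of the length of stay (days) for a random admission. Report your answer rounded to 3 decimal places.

4.301

Per component, A: μ=4, E[X²]=22.6667; B: μ=4.5, E[X²]=21.5; C: μ=3.74, E[X²]=16.456.
E[X] = 0.48·4 + 0.21·4.5 + 0.31·3.74 = 4.0244.
E[X²] = 0.48·22.6667 + 0.21·21.5 + 0.31·16.456 = 20.4964.
Var(X) = E[X²] − (E[X])² = 20.4964 − 16.1958 = 4.30056.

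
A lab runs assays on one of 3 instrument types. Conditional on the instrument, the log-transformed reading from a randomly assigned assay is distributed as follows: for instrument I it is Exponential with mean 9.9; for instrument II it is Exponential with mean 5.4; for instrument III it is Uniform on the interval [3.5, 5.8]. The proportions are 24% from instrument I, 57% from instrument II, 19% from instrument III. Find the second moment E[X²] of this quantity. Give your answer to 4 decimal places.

For each component E[X²] = Var + (mean)², giving I: 196.02; II: 58.32; III: 22.0633.
Overall E[X²] = 0.24·196.02 + 0.57·58.32 + 0.19·22.0633 = 84.4792.

84.4792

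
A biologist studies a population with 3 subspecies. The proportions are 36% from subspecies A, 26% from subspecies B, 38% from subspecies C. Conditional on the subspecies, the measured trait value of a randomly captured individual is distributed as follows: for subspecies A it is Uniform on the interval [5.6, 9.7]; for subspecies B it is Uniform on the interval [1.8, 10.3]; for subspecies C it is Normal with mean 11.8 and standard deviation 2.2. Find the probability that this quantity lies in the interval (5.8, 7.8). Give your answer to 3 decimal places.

Conditional on each subspecies, P(5.8 < X < 7.8): A: 0.487805; B: 0.235294; C: 0.0313252.
By total probability, P(5.8 < X < 7.8) = 0.36·0.487805 + 0.26·0.235294 + 0.38·0.0313252 = 0.24869.

0.249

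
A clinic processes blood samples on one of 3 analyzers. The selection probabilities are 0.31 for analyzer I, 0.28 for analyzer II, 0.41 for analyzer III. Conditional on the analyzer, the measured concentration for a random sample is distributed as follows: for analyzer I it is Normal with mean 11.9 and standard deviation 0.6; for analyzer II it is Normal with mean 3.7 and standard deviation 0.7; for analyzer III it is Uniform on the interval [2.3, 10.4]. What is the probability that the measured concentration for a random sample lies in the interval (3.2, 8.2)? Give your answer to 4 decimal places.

0.4666

Conditional on each analyzer, P(3.2 < X < 8.2): I: 3.48723e-10; II: 0.762475; III: 0.617284.
By total probability, P(3.2 < X < 8.2) = 0.31·3.48723e-10 + 0.28·0.762475 + 0.41·0.617284 = 0.466579.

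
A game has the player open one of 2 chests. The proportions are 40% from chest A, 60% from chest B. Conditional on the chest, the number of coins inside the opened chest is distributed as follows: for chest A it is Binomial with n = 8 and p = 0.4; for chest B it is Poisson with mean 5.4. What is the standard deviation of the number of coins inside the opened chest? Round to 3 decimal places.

Per component, A: μ=3.2, E[X²]=12.16; B: μ=5.4, E[X²]=34.56.
E[X] = 0.4·3.2 + 0.6·5.4 = 4.52.
E[X²] = 0.4·12.16 + 0.6·34.56 = 25.6.
Var(X) = E[X²] − (E[X])² = 25.6 − 20.4304 = 5.1696.
SD(X) = √5.1696 = 2.27368.

2.274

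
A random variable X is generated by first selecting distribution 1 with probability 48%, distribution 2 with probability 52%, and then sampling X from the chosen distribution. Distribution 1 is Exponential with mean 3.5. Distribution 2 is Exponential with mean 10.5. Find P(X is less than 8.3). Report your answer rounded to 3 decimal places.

0.719

Conditional on each component, P(X < 8.3): 1: 0.906653; 2: 0.546371.
By total probability, P(X < 8.3) = 0.48·0.906653 + 0.52·0.546371 = 0.719306.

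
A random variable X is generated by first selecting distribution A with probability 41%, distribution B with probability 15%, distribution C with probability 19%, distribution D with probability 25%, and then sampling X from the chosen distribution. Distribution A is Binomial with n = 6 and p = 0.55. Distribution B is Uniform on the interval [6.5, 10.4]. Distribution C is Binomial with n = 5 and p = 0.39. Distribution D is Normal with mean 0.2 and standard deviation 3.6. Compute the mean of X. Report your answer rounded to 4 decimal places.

Component means — A: 3.3; B: 8.45; C: 1.95; D: 0.2.
E[X] = 0.41·3.3 + 0.15·8.45 + 0.19·1.95 + 0.25·0.2 = 3.041.

3.0410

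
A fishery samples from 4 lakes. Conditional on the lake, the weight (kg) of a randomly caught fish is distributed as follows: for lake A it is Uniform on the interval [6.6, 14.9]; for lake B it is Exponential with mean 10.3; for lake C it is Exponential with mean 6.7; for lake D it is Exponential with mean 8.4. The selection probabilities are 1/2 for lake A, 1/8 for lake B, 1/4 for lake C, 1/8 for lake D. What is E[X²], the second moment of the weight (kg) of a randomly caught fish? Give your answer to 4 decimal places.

127.2592

For each component E[X²] = Var + (mean)², giving A: 121.303; B: 212.18; C: 89.78; D: 141.12.
Overall E[X²] = 0.5·121.303 + 0.125·212.18 + 0.25·89.78 + 0.125·141.12 = 127.259.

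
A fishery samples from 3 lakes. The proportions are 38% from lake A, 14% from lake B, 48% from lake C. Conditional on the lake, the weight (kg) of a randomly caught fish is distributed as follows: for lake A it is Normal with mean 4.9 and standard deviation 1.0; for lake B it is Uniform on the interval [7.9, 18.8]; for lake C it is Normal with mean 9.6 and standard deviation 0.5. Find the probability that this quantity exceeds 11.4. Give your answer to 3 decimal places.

0.095

Conditional on each lake, P(X > 11.4): A: 4.016e-11; B: 0.678899; C: 0.000159109.
By total probability, P(X > 11.4) = 0.38·4.016e-11 + 0.14·0.678899 + 0.48·0.000159109 = 0.0951222.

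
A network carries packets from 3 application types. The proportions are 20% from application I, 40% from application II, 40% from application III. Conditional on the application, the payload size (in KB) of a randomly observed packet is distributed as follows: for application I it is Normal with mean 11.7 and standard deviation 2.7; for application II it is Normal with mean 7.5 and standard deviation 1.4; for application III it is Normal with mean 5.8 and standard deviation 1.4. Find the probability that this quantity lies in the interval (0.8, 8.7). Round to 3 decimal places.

0.741

Conditional on each application, P(0.8 < X < 8.7): I: 0.133233; II: 0.804316; III: 0.980663.
By total probability, P(0.8 < X < 8.7) = 0.2·0.133233 + 0.4·0.804316 + 0.4·0.980663 = 0.740638.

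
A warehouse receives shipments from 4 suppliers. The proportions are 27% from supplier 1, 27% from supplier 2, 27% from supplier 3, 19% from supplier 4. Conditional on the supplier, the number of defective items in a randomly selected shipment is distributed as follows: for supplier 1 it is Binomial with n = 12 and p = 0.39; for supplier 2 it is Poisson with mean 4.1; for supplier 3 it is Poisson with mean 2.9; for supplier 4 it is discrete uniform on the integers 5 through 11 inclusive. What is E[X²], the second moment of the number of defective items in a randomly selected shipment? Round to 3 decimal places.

For each component E[X²] = Var + (mean)², giving 1: 24.7572; 2: 20.91; 3: 11.31; 4: 68.
Overall E[X²] = 0.27·24.7572 + 0.27·20.91 + 0.27·11.31 + 0.19·68 = 28.3038.

28.304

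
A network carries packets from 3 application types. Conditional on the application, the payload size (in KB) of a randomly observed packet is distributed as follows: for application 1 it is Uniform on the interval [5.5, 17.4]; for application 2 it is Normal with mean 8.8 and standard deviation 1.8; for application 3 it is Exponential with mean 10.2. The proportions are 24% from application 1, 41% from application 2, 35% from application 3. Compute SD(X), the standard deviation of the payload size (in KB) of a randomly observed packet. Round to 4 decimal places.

Per component, 1: μ=11.45, E[X²]=142.903; 2: μ=8.8, E[X²]=80.68; 3: μ=10.2, E[X²]=208.08.
E[X] = 0.24·11.45 + 0.41·8.8 + 0.35·10.2 = 9.926.
E[X²] = 0.24·142.903 + 0.41·80.68 + 0.35·208.08 = 140.204.
Var(X) = E[X²] − (E[X])² = 140.204 − 98.5255 = 41.6781.
SD(X) = √41.6781 = 6.45586.

6.4559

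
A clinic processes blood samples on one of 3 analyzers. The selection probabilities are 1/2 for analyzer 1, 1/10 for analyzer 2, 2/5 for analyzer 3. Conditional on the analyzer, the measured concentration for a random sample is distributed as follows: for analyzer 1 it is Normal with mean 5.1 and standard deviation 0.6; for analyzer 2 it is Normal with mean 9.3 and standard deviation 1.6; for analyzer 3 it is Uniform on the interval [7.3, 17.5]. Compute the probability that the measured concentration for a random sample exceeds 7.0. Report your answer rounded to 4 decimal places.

0.4929

Conditional on each analyzer, P(X > 7.0): 1: 0.000770985; 2: 0.924712; 3: 1.
By total probability, P(X > 7.0) = 0.5·0.000770985 + 0.1·0.924712 + 0.4·1 = 0.492857.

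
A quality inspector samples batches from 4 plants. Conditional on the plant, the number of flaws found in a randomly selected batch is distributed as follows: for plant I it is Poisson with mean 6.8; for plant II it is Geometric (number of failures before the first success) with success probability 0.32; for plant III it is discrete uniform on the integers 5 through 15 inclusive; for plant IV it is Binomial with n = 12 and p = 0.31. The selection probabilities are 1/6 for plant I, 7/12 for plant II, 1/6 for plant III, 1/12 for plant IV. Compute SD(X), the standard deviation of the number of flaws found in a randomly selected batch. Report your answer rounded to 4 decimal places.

Per component, I: μ=6.8, E[X²]=53.04; II: μ=2.125, E[X²]=11.1562; III: μ=10, E[X²]=110; IV: μ=3.72, E[X²]=16.4052.
E[X] = 0.166667·6.8 + 0.583333·2.125 + 0.166667·10 + 0.0833333·3.72 = 4.34958.
E[X²] = 0.166667·53.04 + 0.583333·11.1562 + 0.166667·110 + 0.0833333·16.4052 = 35.0482.
Var(X) = E[X²] − (E[X])² = 35.0482 − 18.9189 = 16.1294.
SD(X) = √16.1294 = 4.01614.

4.0161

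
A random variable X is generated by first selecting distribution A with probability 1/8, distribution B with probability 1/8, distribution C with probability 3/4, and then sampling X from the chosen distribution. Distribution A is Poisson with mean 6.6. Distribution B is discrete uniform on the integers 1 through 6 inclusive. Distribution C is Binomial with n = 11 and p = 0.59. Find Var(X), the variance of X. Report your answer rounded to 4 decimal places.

Per component, A: μ=6.6, E[X²]=50.16; B: μ=3.5, E[X²]=15.1667; C: μ=6.49, E[X²]=44.781.
E[X] = 0.125·6.6 + 0.125·3.5 + 0.75·6.49 = 6.13.
E[X²] = 0.125·50.16 + 0.125·15.1667 + 0.75·44.781 = 41.7516.
Var(X) = E[X²] − (E[X])² = 41.7516 − 37.5769 = 4.17468.

4.1747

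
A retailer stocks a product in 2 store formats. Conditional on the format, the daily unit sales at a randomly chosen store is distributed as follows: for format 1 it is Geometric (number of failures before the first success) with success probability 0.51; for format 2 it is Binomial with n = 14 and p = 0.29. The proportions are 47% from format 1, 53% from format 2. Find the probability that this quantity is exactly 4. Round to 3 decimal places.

0.136

Conditional on each format, P(X = 4): 1: 0.0294005; 2: 0.230467.
By total probability, P(X = 4) = 0.47·0.0294005 + 0.53·0.230467 = 0.135966.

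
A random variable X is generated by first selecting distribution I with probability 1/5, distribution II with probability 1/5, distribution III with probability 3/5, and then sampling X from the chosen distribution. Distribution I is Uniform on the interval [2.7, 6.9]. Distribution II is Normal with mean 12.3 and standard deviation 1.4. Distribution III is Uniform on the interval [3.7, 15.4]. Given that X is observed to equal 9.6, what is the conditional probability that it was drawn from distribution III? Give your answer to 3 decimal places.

Likelihoods f(9.6 | ·): I: 0; II: 0.0443739; III: 0.0854701.
Posterior ∝ prior × likelihood. Numerator for III: 0.6·0.0854701 = 0.0512821.
Normalizing constant: 0.2·0 + 0.2·0.0443739 + 0.6·0.0854701 = 0.0601568.
P(III | observation) = 0.0512821 / 0.0601568 = 0.852473.

0.852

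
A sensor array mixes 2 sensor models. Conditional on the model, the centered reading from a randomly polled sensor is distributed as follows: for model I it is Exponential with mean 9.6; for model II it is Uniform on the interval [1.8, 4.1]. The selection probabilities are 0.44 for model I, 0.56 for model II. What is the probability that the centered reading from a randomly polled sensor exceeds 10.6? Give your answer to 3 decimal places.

Conditional on each model, P(X > 10.6): I: 0.331487; II: 0.
By total probability, P(X > 10.6) = 0.44·0.331487 + 0.56·0 = 0.145854.

0.146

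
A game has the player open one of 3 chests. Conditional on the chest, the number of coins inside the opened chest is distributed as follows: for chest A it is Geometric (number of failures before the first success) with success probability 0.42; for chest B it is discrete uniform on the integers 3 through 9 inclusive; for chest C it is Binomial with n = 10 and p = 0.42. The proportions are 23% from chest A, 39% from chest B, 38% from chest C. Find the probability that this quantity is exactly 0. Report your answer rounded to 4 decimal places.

Conditional on each chest, P(X = 0): A: 0.42; B: 0; C: 0.00430804.
By total probability, P(X = 0) = 0.23·0.42 + 0.39·0 + 0.38·0.00430804 = 0.0982371.

0.0982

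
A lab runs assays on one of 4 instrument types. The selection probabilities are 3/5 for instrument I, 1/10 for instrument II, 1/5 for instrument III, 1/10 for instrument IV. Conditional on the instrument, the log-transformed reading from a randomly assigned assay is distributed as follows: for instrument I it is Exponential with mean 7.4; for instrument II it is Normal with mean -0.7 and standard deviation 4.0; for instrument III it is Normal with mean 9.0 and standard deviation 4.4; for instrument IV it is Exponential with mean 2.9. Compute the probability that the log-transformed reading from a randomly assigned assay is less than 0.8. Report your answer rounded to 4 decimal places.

Conditional on each instrument, P(X < 0.8): I: 0.102469; II: 0.64617; III: 0.0311864; IV: 0.241082.
By total probability, P(X < 0.8) = 0.6·0.102469 + 0.1·0.64617 + 0.2·0.0311864 + 0.1·0.241082 = 0.156444.

0.1564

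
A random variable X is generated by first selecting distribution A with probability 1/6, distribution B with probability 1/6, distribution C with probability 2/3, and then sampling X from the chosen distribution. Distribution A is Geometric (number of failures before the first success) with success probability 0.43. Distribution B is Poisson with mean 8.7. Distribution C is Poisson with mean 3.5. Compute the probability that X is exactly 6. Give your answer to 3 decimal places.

0.071

Conditional on each component, P(X = 6): A: 0.0147475; B: 0.100328; C: 0.0770983.
By total probability, P(X = 6) = 0.166667·0.0147475 + 0.166667·0.100328 + 0.666667·0.0770983 = 0.0705781.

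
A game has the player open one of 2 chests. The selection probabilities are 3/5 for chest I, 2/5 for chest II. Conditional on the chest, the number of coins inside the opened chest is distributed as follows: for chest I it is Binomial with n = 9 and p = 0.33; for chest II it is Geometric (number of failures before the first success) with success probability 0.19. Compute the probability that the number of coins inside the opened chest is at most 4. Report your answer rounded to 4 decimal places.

Conditional on each chest, P(X ≤ 4): I: 0.860224; II: 0.651322.
By total probability, P(X ≤ 4) = 0.6·0.860224 + 0.4·0.651322 = 0.776663.

0.7767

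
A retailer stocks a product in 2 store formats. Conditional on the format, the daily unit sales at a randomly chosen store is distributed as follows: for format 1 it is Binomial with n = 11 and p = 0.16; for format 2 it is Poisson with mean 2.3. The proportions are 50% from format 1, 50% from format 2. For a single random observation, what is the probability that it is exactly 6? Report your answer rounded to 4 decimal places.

Conditional on each format, P(X = 6): 1: 0.00324159; 2: 0.0206138.
By total probability, P(X = 6) = 0.5·0.00324159 + 0.5·0.0206138 = 0.0119277.

0.0119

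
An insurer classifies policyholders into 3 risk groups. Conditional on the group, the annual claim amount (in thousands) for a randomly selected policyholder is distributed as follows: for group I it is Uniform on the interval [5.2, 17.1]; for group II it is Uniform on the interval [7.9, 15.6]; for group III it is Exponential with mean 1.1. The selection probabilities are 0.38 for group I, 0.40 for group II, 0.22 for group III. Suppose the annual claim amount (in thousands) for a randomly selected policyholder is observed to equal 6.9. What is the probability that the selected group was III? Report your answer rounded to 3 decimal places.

0.012

Likelihoods f(6.9 | ·): I: 0.0840336; II: 0; III: 0.00171552.
Posterior ∝ prior × likelihood. Numerator for III: 0.22·0.00171552 = 0.000377415.
Normalizing constant: 0.38·0.0840336 + 0.4·0 + 0.22·0.00171552 = 0.0323102.
P(III | observation) = 0.000377415 / 0.0323102 = 0.011681.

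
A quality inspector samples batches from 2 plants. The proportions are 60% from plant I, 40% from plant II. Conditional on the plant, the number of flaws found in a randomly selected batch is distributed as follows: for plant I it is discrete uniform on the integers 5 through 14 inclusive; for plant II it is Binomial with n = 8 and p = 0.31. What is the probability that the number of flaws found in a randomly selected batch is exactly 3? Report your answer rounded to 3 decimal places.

Conditional on each plant, P(X = 3): I: 0; II: 0.260927.
By total probability, P(X = 3) = 0.6·0 + 0.4·0.260927 = 0.104371.

0.104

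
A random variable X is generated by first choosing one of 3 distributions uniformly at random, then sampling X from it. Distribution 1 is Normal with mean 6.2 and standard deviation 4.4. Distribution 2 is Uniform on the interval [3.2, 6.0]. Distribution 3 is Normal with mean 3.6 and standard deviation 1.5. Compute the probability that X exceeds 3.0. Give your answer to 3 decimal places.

0.807

Conditional on each component, P(X > 3.0): 1: 0.766471; 2: 1; 3: 0.655422.
By total probability, P(X > 3.0) = 0.333333·0.766471 + 0.333333·1 + 0.333333·0.655422 = 0.807297.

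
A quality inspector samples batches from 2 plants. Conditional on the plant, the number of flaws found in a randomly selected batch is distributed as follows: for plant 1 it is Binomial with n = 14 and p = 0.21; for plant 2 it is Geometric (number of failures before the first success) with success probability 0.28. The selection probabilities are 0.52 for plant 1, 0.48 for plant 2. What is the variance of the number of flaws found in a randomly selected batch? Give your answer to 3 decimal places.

5.650

Per component, 1: μ=2.94, E[X²]=10.9662; 2: μ=2.57143, E[X²]=15.7959.
E[X] = 0.52·2.94 + 0.48·2.57143 = 2.76309.
E[X²] = 0.52·10.9662 + 0.48·15.7959 = 13.2845.
Var(X) = E[X²] − (E[X])² = 13.2845 − 7.63464 = 5.64982.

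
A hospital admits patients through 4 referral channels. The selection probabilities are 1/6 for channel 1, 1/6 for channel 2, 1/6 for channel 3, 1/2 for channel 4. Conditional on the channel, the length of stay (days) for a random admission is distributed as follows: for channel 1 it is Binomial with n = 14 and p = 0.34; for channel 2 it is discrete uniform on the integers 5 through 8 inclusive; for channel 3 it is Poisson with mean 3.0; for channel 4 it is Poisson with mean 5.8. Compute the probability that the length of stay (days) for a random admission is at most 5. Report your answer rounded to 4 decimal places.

Conditional on each channel, P(X ≤ 5): 1: 0.670335; 2: 0.25; 3: 0.916082; 4: 0.478315.
By total probability, P(X ≤ 5) = 0.166667·0.670335 + 0.166667·0.25 + 0.166667·0.916082 + 0.5·0.478315 = 0.545227.

0.5452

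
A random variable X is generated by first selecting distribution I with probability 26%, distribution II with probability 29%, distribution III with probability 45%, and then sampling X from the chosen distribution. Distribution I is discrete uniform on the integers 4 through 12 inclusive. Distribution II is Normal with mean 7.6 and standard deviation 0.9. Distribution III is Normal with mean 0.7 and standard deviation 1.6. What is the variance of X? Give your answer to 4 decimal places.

15.5803

Per component, I: μ=8, E[X²]=70.6667; II: μ=7.6, E[X²]=58.57; III: μ=0.7, E[X²]=3.05.
E[X] = 0.26·8 + 0.29·7.6 + 0.45·0.7 = 4.599.
E[X²] = 0.26·70.6667 + 0.29·58.57 + 0.45·3.05 = 36.7311.
Var(X) = E[X²] − (E[X])² = 36.7311 − 21.1508 = 15.5803.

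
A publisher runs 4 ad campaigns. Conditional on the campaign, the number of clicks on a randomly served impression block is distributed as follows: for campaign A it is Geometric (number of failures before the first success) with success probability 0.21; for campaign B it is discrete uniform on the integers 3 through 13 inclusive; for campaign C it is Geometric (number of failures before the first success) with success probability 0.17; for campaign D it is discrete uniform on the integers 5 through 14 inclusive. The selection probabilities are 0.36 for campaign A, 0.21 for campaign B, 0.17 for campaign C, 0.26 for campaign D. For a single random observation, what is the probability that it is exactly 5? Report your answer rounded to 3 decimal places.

Conditional on each campaign, P(X = 5): A: 0.0646182; B: 0.0909091; C: 0.0669637; D: 0.1.
By total probability, P(X = 5) = 0.36·0.0646182 + 0.21·0.0909091 + 0.17·0.0669637 + 0.26·0.1 = 0.0797373.

0.080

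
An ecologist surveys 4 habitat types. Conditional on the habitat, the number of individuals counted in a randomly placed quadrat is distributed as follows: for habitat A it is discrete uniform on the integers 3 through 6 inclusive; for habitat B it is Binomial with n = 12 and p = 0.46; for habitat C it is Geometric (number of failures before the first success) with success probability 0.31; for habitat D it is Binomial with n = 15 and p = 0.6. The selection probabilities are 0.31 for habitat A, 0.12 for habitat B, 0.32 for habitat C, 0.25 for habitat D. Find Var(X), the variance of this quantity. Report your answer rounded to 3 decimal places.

10.515

Per component, A: μ=4.5, E[X²]=21.5; B: μ=5.52, E[X²]=33.4512; C: μ=2.22581, E[X²]=12.1342; D: μ=9, E[X²]=84.6.
E[X] = 0.31·4.5 + 0.12·5.52 + 0.32·2.22581 + 0.25·9 = 5.01966.
E[X²] = 0.31·21.5 + 0.12·33.4512 + 0.32·12.1342 + 0.25·84.6 = 35.7121.
Var(X) = E[X²] − (E[X])² = 35.7121 − 25.197 = 10.5151.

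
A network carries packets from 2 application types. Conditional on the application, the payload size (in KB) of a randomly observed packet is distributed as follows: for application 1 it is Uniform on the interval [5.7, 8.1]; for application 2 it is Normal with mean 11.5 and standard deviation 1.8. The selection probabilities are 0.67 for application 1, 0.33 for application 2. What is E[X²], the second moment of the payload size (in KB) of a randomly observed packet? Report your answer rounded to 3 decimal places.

76.932

For each component E[X²] = Var + (mean)², giving 1: 48.09; 2: 135.49.
Overall E[X²] = 0.67·48.09 + 0.33·135.49 = 76.932.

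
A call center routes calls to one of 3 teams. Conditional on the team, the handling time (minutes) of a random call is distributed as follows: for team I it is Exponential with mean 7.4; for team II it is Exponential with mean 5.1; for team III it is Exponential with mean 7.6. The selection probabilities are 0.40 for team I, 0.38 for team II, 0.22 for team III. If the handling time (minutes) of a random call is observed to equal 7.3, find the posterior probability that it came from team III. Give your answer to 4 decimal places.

0.2259

Likelihoods f(7.3 | ·): I: 0.0503898; II: 0.046859; III: 0.0503541.
Posterior ∝ prior × likelihood. Numerator for III: 0.22·0.0503541 = 0.0110779.
Normalizing constant: 0.4·0.0503898 + 0.38·0.046859 + 0.22·0.0503541 = 0.0490402.
P(III | observation) = 0.0110779 / 0.0490402 = 0.225894.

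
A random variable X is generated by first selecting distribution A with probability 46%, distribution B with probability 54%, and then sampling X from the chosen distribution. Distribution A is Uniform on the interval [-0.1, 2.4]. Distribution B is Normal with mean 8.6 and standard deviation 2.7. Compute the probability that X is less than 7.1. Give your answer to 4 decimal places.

Conditional on each component, P(X < 7.1): A: 1; B: 0.289257.
By total probability, P(X < 7.1) = 0.46·1 + 0.54·0.289257 = 0.616199.

0.6162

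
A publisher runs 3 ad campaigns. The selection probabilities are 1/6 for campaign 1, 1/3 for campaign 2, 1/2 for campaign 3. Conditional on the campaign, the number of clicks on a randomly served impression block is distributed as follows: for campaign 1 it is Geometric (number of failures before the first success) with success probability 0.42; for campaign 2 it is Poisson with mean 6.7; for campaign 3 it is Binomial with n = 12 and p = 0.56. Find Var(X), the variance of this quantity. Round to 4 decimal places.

8.2070

Per component, 1: μ=1.38095, E[X²]=5.19501; 2: μ=6.7, E[X²]=51.59; 3: μ=6.72, E[X²]=48.1152.
E[X] = 0.166667·1.38095 + 0.333333·6.7 + 0.5·6.72 = 5.82349.
E[X²] = 0.166667·5.19501 + 0.333333·51.59 + 0.5·48.1152 = 42.1201.
Var(X) = E[X²] − (E[X])² = 42.1201 − 33.9131 = 8.20704.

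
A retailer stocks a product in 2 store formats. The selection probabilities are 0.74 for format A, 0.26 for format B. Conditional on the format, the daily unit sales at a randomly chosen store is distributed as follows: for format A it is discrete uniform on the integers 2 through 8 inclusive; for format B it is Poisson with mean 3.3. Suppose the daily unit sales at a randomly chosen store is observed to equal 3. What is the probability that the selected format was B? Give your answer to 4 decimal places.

Likelihoods P(X=3 | ·): A: 0.142857; B: 0.220912.
Posterior ∝ prior × likelihood. Numerator for B: 0.26·0.220912 = 0.0574371.
Normalizing constant: 0.74·0.142857 + 0.26·0.220912 = 0.163151.
P(B | observation) = 0.0574371 / 0.163151 = 0.352048.

0.3520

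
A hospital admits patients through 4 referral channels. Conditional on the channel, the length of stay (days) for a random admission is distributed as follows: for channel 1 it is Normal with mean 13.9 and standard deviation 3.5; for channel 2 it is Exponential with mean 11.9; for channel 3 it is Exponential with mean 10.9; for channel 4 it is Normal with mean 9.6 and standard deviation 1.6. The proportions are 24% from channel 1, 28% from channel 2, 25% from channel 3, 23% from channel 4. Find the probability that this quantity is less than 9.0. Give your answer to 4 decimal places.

Conditional on each channel, P(X < 9.0): 1: 0.0807567; 2: 0.530601; 3: 0.562066; 4: 0.35383.
By total probability, P(X < 9.0) = 0.24·0.0807567 + 0.28·0.530601 + 0.25·0.562066 + 0.23·0.35383 = 0.389847.

0.3898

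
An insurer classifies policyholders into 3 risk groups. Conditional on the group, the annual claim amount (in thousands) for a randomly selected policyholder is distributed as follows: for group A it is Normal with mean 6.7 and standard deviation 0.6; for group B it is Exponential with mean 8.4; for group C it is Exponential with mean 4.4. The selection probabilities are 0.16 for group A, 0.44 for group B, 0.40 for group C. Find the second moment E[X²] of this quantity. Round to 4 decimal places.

84.8208

For each component E[X²] = Var + (mean)², giving A: 45.25; B: 141.12; C: 38.72.
Overall E[X²] = 0.16·45.25 + 0.44·141.12 + 0.4·38.72 = 84.8208.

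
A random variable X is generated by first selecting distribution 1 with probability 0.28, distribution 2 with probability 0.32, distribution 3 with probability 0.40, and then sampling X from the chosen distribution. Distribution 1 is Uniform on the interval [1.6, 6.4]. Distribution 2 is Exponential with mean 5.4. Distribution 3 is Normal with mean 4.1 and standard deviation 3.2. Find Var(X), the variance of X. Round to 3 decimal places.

14.358

Per component, 1: μ=4, E[X²]=17.92; 2: μ=5.4, E[X²]=58.32; 3: μ=4.1, E[X²]=27.05.
E[X] = 0.28·4 + 0.32·5.4 + 0.4·4.1 = 4.488.
E[X²] = 0.28·17.92 + 0.32·58.32 + 0.4·27.05 = 34.5.
Var(X) = E[X²] − (E[X])² = 34.5 − 20.1421 = 14.3579.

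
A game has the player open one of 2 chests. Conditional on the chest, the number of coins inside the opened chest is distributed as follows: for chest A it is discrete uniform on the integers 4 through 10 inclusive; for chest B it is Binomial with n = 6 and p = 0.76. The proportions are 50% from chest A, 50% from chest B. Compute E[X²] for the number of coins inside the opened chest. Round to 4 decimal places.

37.4440

For each component E[X²] = Var + (mean)², giving A: 53; B: 21.888.
Overall E[X²] = 0.5·53 + 0.5·21.888 = 37.444.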